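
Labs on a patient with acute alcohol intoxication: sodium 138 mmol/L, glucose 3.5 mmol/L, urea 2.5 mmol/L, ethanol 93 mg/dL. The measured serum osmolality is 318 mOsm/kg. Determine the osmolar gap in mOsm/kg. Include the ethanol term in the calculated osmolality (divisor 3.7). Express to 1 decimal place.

10.9 mOsm/kg

Calculated osmolality = 2·Na + glucose + urea + ethanol/3.7
= 2·138 + 3.5 + 2.5 + 93/3.7
= 276 + 3.50 + 2.50 + 25.14
= 307.14 mOsm/kg ≈ 307.1 mOsm/kg
Osmolar gap = measured − calculated = 318 − 307.1 = 10.9 mOsm/kg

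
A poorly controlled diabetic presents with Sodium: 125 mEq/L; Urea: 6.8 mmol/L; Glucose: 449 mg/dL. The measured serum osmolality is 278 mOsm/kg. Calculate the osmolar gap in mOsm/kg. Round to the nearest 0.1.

Calculated osmolality = 2·Na + glucose/18 + urea
= 2·125 + 449/18 + 6.8
= 250 + 24.94 + 6.80
= 281.74 mOsm/kg ≈ 281.7 mOsm/kg
Osmolar gap = measured − calculated = 278 − 281.7 = -3.7 mOsm/kg

-3.7 mOsm/kg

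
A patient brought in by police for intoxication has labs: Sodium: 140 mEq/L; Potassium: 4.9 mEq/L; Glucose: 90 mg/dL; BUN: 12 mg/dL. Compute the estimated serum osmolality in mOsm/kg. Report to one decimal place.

Calculated osmolality = 2·Na + glucose/18 + BUN/2.8
= 2·140 + 90/18 + 12/2.8
= 280 + 5 + 4.29
= 289.29 mOsm/kg

289.3 mOsm/kg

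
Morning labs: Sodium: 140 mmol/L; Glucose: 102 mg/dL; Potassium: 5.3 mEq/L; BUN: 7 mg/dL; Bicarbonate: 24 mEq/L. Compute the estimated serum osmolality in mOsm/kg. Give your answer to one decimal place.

288.2 mOsm/kg

Calculated osmolality = 2·Na + glucose/18 + BUN/2.8
= 2·140 + 102/18 + 7/2.8
= 280 + 5.67 + 2.50
= 288.17 mOsm/kg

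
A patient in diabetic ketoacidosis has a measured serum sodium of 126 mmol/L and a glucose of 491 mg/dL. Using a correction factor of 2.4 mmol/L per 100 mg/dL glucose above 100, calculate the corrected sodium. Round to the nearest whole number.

135 mmol/L

Corrected Na = measured Na + 2.4 · (glucose − 100)/100
= 126 + 2.4 · (491 − 100)/100
= 126 + 9.4
= 135.4 mmol/L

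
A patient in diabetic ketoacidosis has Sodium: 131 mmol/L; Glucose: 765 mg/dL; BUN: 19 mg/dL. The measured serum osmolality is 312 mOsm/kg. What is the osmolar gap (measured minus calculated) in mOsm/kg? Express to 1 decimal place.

0.7 mOsm/kg

Calculated osmolality = 2·Na + glucose/18 + BUN/2.8
= 2·131 + 765/18 + 19/2.8
= 262 + 42.50 + 6.79
= 311.29 mOsm/kg ≈ 311.3 mOsm/kg
Osmolar gap = measured − calculated = 312 − 311.3 = 0.7 mOsm/kg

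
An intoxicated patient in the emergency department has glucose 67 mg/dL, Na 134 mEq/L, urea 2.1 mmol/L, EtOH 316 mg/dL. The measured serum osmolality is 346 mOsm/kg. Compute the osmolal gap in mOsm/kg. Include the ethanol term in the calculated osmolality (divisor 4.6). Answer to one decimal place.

3.5 mOsm/kg

Calculated osmolality = 2·Na + glucose/18 + urea + ethanol/4.6
= 2·134 + 67/18 + 2.1 + 316/4.6
= 268 + 3.72 + 2.10 + 68.70
= 342.52 mOsm/kg ≈ 342.5 mOsm/kg
Osmolar gap = measured − calculated = 346 − 342.5 = 3.5 mOsm/kg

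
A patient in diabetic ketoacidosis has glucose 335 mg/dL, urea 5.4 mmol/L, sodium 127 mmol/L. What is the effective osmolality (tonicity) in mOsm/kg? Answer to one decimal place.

Effective osmolality excludes urea (freely permeant across cell membranes):
2·Na + glucose/18
= 2·127 + 335/18
= 254 + 18.61
= 272.61 mOsm/kg

272.6 mOsm/kg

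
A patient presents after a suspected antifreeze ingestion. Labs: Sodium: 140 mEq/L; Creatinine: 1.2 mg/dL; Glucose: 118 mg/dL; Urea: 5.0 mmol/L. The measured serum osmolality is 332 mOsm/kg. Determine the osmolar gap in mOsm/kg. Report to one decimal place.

Calculated osmolality = 2·Na + glucose/18 + urea
= 2·140 + 118/18 + 5
= 280 + 6.56 + 5
= 291.56 mOsm/kg ≈ 291.6 mOsm/kg
Osmolar gap = measured − calculated = 332 − 291.6 = 40.4 mOsm/kg

40.4 mOsm/kg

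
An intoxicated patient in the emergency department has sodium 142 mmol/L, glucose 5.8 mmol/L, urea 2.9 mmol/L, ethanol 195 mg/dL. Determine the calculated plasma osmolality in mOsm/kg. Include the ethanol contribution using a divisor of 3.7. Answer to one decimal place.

345.4 mOsm/kg

Calculated osmolality = 2·Na + glucose + urea + ethanol/3.7
= 2·142 + 5.8 + 2.9 + 195/3.7
= 284 + 5.80 + 2.90 + 52.70
= 345.4 mOsm/kg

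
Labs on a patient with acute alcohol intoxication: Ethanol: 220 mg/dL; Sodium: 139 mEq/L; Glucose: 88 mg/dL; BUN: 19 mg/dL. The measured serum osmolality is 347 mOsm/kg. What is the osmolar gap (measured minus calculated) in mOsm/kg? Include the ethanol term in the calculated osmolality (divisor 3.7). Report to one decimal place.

-2.1 mOsm/kg

Calculated osmolality = 2·Na + glucose/18 + BUN/2.8 + ethanol/3.7
= 2·139 + 88/18 + 19/2.8 + 220/3.7
= 278 + 4.89 + 6.79 + 59.46
= 349.14 mOsm/kg ≈ 349.1 mOsm/kg
Osmolar gap = measured − calculated = 347 − 349.1 = -2.1 mOsm/kg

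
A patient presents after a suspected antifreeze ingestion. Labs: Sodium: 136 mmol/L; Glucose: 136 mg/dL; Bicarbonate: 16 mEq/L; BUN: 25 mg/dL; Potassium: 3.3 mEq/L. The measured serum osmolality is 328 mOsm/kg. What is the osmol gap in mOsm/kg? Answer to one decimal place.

39.5 mOsm/kg

Calculated osmolality = 2·Na + glucose/18 + BUN/2.8
= 2·136 + 136/18 + 25/2.8
= 272 + 7.56 + 8.93
= 288.49 mOsm/kg ≈ 288.5 mOsm/kg
Osmolar gap = measured − calculated = 328 − 288.5 = 39.5 mOsm/kg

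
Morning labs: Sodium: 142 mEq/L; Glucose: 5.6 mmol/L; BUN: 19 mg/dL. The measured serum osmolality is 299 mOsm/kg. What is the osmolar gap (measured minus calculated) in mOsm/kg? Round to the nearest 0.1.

2.6 mOsm/kg

Calculated osmolality = 2·Na + glucose + BUN/2.8
= 2·142 + 5.6 + 19/2.8
= 284 + 5.60 + 6.79
= 296.39 mOsm/kg ≈ 296.4 mOsm/kg
Osmolar gap = measured − calculated = 299 − 296.4 = 2.6 mOsm/kg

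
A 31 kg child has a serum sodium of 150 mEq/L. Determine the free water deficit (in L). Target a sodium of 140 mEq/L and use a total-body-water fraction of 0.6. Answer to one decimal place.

1.3 L

TBW = 0.6 · 31 = 18.6 L
Free water deficit = TBW · (Na/140 − 1)
= 18.6 · (150/140 − 1)
= 18.6 · 0.0714
= 1.33 L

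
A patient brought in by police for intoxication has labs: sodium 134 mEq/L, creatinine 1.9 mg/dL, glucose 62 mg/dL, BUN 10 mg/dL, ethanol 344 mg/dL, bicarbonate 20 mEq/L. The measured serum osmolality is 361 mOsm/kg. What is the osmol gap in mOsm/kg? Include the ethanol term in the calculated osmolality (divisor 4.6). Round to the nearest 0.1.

Calculated osmolality = 2·Na + glucose/18 + BUN/2.8 + ethanol/4.6
= 2·134 + 62/18 + 10/2.8 + 344/4.6
= 268 + 3.44 + 3.57 + 74.78
= 349.79 mOsm/kg ≈ 349.8 mOsm/kg
Osmolar gap = measured − calculated = 361 − 349.8 = 11.2 mOsm/kg

11.2 mOsm/kg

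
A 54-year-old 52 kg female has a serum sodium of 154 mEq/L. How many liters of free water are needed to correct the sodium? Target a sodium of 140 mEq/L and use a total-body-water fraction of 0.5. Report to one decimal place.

TBW = 0.5 · 52 = 26 L
Free water deficit = TBW · (Na/140 − 1)
= 26 · (154/140 − 1)
= 26 · 0.1
= 2.6 L

2.6 L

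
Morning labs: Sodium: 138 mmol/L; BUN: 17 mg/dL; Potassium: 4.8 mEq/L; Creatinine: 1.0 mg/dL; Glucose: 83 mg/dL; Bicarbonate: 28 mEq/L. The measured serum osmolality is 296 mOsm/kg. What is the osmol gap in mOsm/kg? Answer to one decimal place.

Calculated osmolality = 2·Na + glucose/18 + BUN/2.8
= 2·138 + 83/18 + 17/2.8
= 276 + 4.61 + 6.07
= 286.68 mOsm/kg ≈ 286.7 mOsm/kg
Osmolar gap = measured − calculated = 296 − 286.7 = 9.3 mOsm/kg

9.3 mOsm/kg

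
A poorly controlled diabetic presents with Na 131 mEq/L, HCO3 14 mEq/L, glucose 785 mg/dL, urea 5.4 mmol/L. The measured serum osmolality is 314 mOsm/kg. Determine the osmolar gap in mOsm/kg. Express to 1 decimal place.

Calculated osmolality = 2·Na + glucose/18 + urea
= 2·131 + 785/18 + 5.4
= 262 + 43.61 + 5.40
= 311.01 mOsm/kg ≈ 311.0 mOsm/kg
Osmolar gap = measured − calculated = 314 − 311.0 = 3.0 mOsm/kg

3.0 mOsm/kg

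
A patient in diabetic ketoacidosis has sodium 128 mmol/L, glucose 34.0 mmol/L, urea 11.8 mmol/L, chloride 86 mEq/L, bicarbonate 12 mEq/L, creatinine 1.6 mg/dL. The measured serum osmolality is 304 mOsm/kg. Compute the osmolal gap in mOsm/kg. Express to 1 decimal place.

Calculated osmolality = 2·Na + glucose + urea
= 2·128 + 34 + 11.8
= 256 + 34 + 11.80
= 301.8 mOsm/kg ≈ 301.8 mOsm/kg
Osmolar gap = measured − calculated = 304 − 301.8 = 2.2 mOsm/kg

2.2 mOsm/kg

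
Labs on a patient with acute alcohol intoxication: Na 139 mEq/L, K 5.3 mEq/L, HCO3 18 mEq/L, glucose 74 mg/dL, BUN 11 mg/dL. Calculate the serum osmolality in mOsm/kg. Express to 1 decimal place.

Calculated osmolality = 2·Na + glucose/18 + BUN/2.8
= 2·139 + 74/18 + 11/2.8
= 278 + 4.11 + 3.93
= 286.04 mOsm/kg

286.0 mOsm/kg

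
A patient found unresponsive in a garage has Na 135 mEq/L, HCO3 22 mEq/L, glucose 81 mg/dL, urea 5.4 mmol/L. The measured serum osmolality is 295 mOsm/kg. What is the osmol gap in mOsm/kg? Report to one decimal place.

15.1 mOsm/kg

Calculated osmolality = 2·Na + glucose/18 + urea
= 2·135 + 81/18 + 5.4
= 270 + 4.50 + 5.40
= 279.9 mOsm/kg ≈ 279.9 mOsm/kg
Osmolar gap = measured − calculated = 295 − 279.9 = 15.1 mOsm/kg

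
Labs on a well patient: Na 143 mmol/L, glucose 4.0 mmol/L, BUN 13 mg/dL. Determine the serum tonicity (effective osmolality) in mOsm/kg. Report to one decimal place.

Effective osmolality excludes urea (freely permeant across cell membranes):
2·Na + glucose
= 2·143 + 4
= 286 + 4
= 290 mOsm/kg

290.0 mOsm/kg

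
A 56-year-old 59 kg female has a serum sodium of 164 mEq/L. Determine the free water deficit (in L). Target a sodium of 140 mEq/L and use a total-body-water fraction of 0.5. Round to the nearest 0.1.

TBW = 0.5 · 59 = 29.5 L
Free water deficit = TBW · (Na/140 − 1)
= 29.5 · (164/140 − 1)
= 29.5 · 0.1714
= 5.06 L

5.1 L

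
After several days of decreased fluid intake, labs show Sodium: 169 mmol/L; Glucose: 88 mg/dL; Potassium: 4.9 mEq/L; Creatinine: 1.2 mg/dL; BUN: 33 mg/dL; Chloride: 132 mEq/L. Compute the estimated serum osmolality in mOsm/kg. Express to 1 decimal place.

354.7 mOsm/kg

Calculated osmolality = 2·Na + glucose/18 + BUN/2.8
= 2·169 + 88/18 + 33/2.8
= 338 + 4.89 + 11.79
= 354.68 mOsm/kg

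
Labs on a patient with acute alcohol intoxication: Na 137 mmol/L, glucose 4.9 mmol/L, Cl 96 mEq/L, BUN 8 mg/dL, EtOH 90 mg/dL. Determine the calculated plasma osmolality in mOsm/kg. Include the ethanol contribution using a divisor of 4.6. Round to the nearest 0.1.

301.3 mOsm/kg

Calculated osmolality = 2·Na + glucose + BUN/2.8 + ethanol/4.6
= 2·137 + 4.9 + 8/2.8 + 90/4.6
= 274 + 4.90 + 2.86 + 19.57
= 301.33 mOsm/kg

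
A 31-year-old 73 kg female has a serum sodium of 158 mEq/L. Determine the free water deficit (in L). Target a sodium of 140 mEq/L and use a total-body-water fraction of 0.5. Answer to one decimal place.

TBW = 0.5 · 73 = 36.5 L
Free water deficit = TBW · (Na/140 − 1)
= 36.5 · (158/140 − 1)
= 36.5 · 0.1286
= 4.69 L

4.7 L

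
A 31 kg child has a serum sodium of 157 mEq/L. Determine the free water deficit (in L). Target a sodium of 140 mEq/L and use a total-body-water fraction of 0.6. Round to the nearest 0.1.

TBW = 0.6 · 31 = 18.6 L
Free water deficit = TBW · (Na/140 − 1)
= 18.6 · (157/140 − 1)
= 18.6 · 0.1214
= 2.26 L

2.3 L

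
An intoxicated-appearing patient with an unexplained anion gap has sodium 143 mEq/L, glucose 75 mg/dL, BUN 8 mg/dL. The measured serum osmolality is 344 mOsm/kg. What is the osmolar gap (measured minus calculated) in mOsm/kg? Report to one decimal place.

51.0 mOsm/kg

Calculated osmolality = 2·Na + glucose/18 + BUN/2.8
= 2·143 + 75/18 + 8/2.8
= 286 + 4.17 + 2.86
= 293.03 mOsm/kg ≈ 293.0 mOsm/kg
Osmolar gap = measured − calculated = 344 − 293.0 = 51.0 mOsm/kg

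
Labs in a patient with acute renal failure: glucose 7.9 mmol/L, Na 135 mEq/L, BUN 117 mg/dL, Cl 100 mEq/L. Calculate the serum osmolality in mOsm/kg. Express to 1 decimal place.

Calculated osmolality = 2·Na + glucose + BUN/2.8
= 2·135 + 7.9 + 117/2.8
= 270 + 7.90 + 41.79
= 319.69 mOsm/kg

319.7 mOsm/kg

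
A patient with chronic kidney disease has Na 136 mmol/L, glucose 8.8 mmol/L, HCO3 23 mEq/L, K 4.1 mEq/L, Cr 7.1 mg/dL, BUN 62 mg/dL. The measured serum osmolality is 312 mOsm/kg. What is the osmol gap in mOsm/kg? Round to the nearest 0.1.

Calculated osmolality = 2·Na + glucose + BUN/2.8
= 2·136 + 8.8 + 62/2.8
= 272 + 8.80 + 22.14
= 302.94 mOsm/kg ≈ 302.9 mOsm/kg
Osmolar gap = measured − calculated = 312 − 302.9 = 9.1 mOsm/kg

9.1 mOsm/kg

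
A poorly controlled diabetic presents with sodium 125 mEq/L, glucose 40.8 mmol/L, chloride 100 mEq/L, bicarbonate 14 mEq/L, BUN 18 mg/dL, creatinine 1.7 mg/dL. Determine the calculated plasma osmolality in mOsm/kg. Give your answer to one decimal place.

Calculated osmolality = 2·Na + glucose + BUN/2.8
= 2·125 + 40.8 + 18/2.8
= 250 + 40.80 + 6.43
= 297.23 mOsm/kg

297.2 mOsm/kg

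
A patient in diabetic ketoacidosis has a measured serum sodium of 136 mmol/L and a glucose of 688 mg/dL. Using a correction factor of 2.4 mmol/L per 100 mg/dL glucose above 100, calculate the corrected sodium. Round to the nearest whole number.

150 mmol/L

Corrected Na = measured Na + 2.4 · (glucose − 100)/100
= 136 + 2.4 · (688 − 100)/100
= 136 + 14.1
= 150.1 mmol/L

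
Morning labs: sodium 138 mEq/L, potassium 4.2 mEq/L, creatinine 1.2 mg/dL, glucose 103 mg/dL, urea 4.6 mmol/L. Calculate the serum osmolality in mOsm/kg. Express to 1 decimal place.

286.3 mOsm/kg

Calculated osmolality = 2·Na + glucose/18 + urea
= 2·138 + 103/18 + 4.6
= 276 + 5.72 + 4.60
= 286.32 mOsm/kg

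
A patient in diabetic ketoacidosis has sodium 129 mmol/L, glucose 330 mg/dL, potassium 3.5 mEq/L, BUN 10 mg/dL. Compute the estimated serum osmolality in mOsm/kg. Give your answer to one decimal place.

279.9 mOsm/kg

Calculated osmolality = 2·Na + glucose/18 + BUN/2.8
= 2·129 + 330/18 + 10/2.8
= 258 + 18.33 + 3.57
= 279.9 mOsm/kg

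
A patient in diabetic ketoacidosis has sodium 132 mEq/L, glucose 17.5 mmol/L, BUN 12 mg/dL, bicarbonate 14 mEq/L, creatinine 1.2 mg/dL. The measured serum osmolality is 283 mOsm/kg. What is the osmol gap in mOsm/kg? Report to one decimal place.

-2.8 mOsm/kg

Calculated osmolality = 2·Na + glucose + BUN/2.8
= 2·132 + 17.5 + 12/2.8
= 264 + 17.50 + 4.29
= 285.79 mOsm/kg ≈ 285.8 mOsm/kg
Osmolar gap = measured − calculated = 283 − 285.8 = -2.8 mOsm/kg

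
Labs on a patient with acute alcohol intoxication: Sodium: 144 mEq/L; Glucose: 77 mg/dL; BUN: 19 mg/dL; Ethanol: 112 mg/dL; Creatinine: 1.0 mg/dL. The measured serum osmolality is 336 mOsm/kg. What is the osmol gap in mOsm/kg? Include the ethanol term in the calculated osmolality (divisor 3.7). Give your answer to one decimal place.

6.7 mOsm/kg

Calculated osmolality = 2·Na + glucose/18 + BUN/2.8 + ethanol/3.7
= 2·144 + 77/18 + 19/2.8 + 112/3.7
= 288 + 4.28 + 6.79 + 30.27
= 329.34 mOsm/kg ≈ 329.3 mOsm/kg
Osmolar gap = measured − calculated = 336 − 329.3 = 6.7 mOsm/kg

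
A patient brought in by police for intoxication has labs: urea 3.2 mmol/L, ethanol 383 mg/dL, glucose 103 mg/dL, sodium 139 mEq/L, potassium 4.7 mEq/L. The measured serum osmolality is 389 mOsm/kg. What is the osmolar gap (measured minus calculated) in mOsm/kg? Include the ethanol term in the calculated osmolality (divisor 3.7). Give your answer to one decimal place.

Calculated osmolality = 2·Na + glucose/18 + urea + ethanol/3.7
= 2·139 + 103/18 + 3.2 + 383/3.7
= 278 + 5.72 + 3.20 + 103.51
= 390.43 mOsm/kg ≈ 390.4 mOsm/kg
Osmolar gap = measured − calculated = 389 − 390.4 = -1.4 mOsm/kg

-1.4 mOsm/kg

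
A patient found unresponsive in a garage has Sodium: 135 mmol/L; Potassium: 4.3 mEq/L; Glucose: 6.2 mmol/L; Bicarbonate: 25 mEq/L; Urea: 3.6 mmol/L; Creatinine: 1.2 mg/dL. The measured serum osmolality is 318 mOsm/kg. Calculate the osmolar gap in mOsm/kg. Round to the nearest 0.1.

Calculated osmolality = 2·Na + glucose + urea
= 2·135 + 6.2 + 3.6
= 270 + 6.20 + 3.60
= 279.8 mOsm/kg ≈ 279.8 mOsm/kg
Osmolar gap = measured − calculated = 318 − 279.8 = 38.2 mOsm/kg

38.2 mOsm/kg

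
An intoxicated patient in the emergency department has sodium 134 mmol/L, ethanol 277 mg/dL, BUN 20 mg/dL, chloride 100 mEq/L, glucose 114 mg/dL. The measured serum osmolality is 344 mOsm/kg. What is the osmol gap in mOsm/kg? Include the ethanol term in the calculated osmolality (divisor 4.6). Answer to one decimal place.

2.3 mOsm/kg

Calculated osmolality = 2·Na + glucose/18 + BUN/2.8 + ethanol/4.6
= 2·134 + 114/18 + 20/2.8 + 277/4.6
= 268 + 6.33 + 7.14 + 60.22
= 341.69 mOsm/kg ≈ 341.7 mOsm/kg
Osmolar gap = measured − calculated = 344 − 341.7 = 2.3 mOsm/kg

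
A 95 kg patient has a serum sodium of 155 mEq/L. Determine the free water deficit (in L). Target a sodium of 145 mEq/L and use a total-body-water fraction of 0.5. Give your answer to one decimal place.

3.3 L

TBW = 0.5 · 95 = 47.5 L
Free water deficit = TBW · (Na/145 − 1)
= 47.5 · (155/145 − 1)
= 47.5 · 0.069
= 3.28 L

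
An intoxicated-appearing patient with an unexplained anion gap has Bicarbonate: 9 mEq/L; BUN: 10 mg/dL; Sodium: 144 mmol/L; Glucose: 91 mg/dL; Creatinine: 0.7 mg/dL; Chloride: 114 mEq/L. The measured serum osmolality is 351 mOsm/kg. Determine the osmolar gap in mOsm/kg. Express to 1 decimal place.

54.4 mOsm/kg

Calculated osmolality = 2·Na + glucose/18 + BUN/2.8
= 2·144 + 91/18 + 10/2.8
= 288 + 5.06 + 3.57
= 296.63 mOsm/kg ≈ 296.6 mOsm/kg
Osmolar gap = measured − calculated = 351 − 296.6 = 54.4 mOsm/kg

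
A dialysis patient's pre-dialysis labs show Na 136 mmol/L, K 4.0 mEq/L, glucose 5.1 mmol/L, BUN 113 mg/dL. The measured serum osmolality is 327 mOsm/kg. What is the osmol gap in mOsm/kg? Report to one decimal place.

Calculated osmolality = 2·Na + glucose + BUN/2.8
= 2·136 + 5.1 + 113/2.8
= 272 + 5.10 + 40.36
= 317.46 mOsm/kg ≈ 317.5 mOsm/kg
Osmolar gap = measured − calculated = 327 − 317.5 = 9.5 mOsm/kg

9.5 mOsm/kg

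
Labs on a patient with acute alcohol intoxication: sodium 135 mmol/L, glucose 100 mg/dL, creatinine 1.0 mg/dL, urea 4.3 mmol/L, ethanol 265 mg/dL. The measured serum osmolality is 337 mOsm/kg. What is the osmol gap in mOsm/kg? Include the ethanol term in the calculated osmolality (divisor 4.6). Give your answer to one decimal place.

-0.5 mOsm/kg

Calculated osmolality = 2·Na + glucose/18 + urea + ethanol/4.6
= 2·135 + 100/18 + 4.3 + 265/4.6
= 270 + 5.56 + 4.30 + 57.61
= 337.47 mOsm/kg ≈ 337.5 mOsm/kg
Osmolar gap = measured − calculated = 337 − 337.5 = -0.5 mOsm/kg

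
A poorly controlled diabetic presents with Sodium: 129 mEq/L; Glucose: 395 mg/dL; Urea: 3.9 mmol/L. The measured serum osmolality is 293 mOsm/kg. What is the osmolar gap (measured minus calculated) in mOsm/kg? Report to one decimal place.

Calculated osmolality = 2·Na + glucose/18 + urea
= 2·129 + 395/18 + 3.9
= 258 + 21.94 + 3.90
= 283.84 mOsm/kg ≈ 283.8 mOsm/kg
Osmolar gap = measured − calculated = 293 − 283.8 = 9.2 mOsm/kg

9.2 mOsm/kg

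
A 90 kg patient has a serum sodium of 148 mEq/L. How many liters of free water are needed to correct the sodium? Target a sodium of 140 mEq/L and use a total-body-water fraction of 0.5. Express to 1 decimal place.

2.6 L

TBW = 0.5 · 90 = 45 L
Free water deficit = TBW · (Na/140 − 1)
= 45 · (148/140 − 1)
= 45 · 0.0571
= 2.57 L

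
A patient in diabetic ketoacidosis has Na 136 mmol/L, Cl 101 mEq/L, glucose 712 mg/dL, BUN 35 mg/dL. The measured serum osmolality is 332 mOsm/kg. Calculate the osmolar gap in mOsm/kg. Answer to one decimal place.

7.9 mOsm/kg

Calculated osmolality = 2·Na + glucose/18 + BUN/2.8
= 2·136 + 712/18 + 35/2.8
= 272 + 39.56 + 12.50
= 324.06 mOsm/kg ≈ 324.1 mOsm/kg
Osmolar gap = measured − calculated = 332 − 324.1 = 7.9 mOsm/kg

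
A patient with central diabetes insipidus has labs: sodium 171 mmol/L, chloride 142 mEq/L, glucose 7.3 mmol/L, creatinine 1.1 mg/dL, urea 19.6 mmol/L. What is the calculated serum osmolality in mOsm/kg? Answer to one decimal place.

368.9 mOsm/kg

Calculated osmolality = 2·Na + glucose + urea
= 2·171 + 7.3 + 19.6
= 342 + 7.30 + 19.60
= 368.9 mOsm/kg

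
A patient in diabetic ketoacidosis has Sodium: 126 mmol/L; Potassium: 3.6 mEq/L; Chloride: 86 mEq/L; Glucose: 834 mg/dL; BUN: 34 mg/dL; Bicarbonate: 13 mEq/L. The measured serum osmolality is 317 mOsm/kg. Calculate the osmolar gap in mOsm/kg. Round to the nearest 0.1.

Calculated osmolality = 2·Na + glucose/18 + BUN/2.8
= 2·126 + 834/18 + 34/2.8
= 252 + 46.33 + 12.14
= 310.47 mOsm/kg ≈ 310.5 mOsm/kg
Osmolar gap = measured − calculated = 317 − 310.5 = 6.5 mOsm/kg

6.5 mOsm/kg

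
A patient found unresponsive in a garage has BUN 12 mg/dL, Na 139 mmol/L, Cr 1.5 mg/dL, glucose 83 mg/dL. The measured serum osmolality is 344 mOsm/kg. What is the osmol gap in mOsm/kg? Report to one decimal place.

Calculated osmolality = 2·Na + glucose/18 + BUN/2.8
= 2·139 + 83/18 + 12/2.8
= 278 + 4.61 + 4.29
= 286.9 mOsm/kg ≈ 286.9 mOsm/kg
Osmolar gap = measured − calculated = 344 − 286.9 = 57.1 mOsm/kg

57.1 mOsm/kg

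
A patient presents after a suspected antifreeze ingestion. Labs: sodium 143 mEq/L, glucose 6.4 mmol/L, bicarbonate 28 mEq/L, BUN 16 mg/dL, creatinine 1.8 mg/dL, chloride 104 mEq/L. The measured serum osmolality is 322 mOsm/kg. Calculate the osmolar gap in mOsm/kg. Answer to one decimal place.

Calculated osmolality = 2·Na + glucose + BUN/2.8
= 2·143 + 6.4 + 16/2.8
= 286 + 6.40 + 5.71
= 298.11 mOsm/kg ≈ 298.1 mOsm/kg
Osmolar gap = measured − calculated = 322 − 298.1 = 23.9 mOsm/kg

23.9 mOsm/kg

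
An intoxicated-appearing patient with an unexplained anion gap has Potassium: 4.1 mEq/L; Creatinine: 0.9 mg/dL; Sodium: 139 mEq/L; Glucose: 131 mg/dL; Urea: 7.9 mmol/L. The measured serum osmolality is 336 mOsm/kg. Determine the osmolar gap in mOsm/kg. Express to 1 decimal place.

Calculated osmolality = 2·Na + glucose/18 + urea
= 2·139 + 131/18 + 7.9
= 278 + 7.28 + 7.90
= 293.18 mOsm/kg ≈ 293.2 mOsm/kg
Osmolar gap = measured − calculated = 336 − 293.2 = 42.8 mOsm/kg

42.8 mOsm/kg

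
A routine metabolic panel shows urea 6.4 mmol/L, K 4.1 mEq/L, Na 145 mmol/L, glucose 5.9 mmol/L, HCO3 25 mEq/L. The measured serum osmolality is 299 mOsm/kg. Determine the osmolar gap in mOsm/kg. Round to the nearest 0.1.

Calculated osmolality = 2·Na + glucose + urea
= 2·145 + 5.9 + 6.4
= 290 + 5.90 + 6.40
= 302.3 mOsm/kg ≈ 302.3 mOsm/kg
Osmolar gap = measured − calculated = 299 − 302.3 = -3.3 mOsm/kg

-3.3 mOsm/kg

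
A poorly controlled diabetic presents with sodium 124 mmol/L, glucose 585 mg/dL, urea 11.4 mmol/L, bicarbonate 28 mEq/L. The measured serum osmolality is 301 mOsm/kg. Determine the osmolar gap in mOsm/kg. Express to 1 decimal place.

9.1 mOsm/kg

Calculated osmolality = 2·Na + glucose/18 + urea
= 2·124 + 585/18 + 11.4
= 248 + 32.50 + 11.40
= 291.9 mOsm/kg ≈ 291.9 mOsm/kg
Osmolar gap = measured − calculated = 301 − 291.9 = 9.1 mOsm/kg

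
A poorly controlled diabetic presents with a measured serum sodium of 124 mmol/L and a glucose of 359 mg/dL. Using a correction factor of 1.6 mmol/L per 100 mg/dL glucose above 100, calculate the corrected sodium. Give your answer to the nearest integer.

Corrected Na = measured Na + 1.6 · (glucose − 100)/100
= 124 + 1.6 · (359 − 100)/100
= 124 + 4.1
= 128.1 mmol/L

128 mmol/L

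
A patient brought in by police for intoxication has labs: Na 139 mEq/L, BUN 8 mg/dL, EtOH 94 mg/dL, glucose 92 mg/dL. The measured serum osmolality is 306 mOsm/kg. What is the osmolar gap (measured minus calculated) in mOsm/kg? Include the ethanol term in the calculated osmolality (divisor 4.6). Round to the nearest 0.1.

Calculated osmolality = 2·Na + glucose/18 + BUN/2.8 + ethanol/4.6
= 2·139 + 92/18 + 8/2.8 + 94/4.6
= 278 + 5.11 + 2.86 + 20.43
= 306.4 mOsm/kg ≈ 306.4 mOsm/kg
Osmolar gap = measured − calculated = 306 − 306.4 = -0.4 mOsm/kg

-0.4 mOsm/kg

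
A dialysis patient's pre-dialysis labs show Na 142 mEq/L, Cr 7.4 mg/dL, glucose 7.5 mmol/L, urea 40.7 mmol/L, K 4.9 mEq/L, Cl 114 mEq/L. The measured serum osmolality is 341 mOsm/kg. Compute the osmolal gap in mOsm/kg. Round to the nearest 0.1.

Calculated osmolality = 2·Na + glucose + urea
= 2·142 + 7.5 + 40.7
= 284 + 7.50 + 40.70
= 332.2 mOsm/kg ≈ 332.2 mOsm/kg
Osmolar gap = measured − calculated = 341 − 332.2 = 8.8 mOsm/kg

8.8 mOsm/kg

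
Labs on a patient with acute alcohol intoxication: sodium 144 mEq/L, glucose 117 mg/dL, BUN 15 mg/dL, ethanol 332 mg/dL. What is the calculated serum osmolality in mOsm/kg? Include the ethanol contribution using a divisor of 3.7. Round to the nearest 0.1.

Calculated osmolality = 2·Na + glucose/18 + BUN/2.8 + ethanol/3.7
= 2·144 + 117/18 + 15/2.8 + 332/3.7
= 288 + 6.50 + 5.36 + 89.73
= 389.59 mOsm/kg

389.6 mOsm/kg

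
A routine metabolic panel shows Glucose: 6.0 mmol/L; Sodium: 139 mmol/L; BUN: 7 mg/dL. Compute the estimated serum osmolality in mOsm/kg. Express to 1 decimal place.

Calculated osmolality = 2·Na + glucose + BUN/2.8
= 2·139 + 6 + 7/2.8
= 278 + 6 + 2.50
= 286.5 mOsm/kg

286.5 mOsm/kg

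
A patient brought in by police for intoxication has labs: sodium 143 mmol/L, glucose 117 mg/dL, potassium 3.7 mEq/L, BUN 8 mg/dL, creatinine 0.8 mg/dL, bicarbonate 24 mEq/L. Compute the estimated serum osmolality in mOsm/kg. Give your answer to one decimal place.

Calculated osmolality = 2·Na + glucose/18 + BUN/2.8
= 2·143 + 117/18 + 8/2.8
= 286 + 6.50 + 2.86
= 295.36 mOsm/kg

295.4 mOsm/kg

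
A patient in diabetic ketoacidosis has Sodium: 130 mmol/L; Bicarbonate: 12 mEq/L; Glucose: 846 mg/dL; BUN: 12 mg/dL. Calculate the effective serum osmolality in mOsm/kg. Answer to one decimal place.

307.0 mOsm/kg

Effective osmolality excludes urea (freely permeant across cell membranes):
2·Na + glucose/18
= 2·130 + 846/18
= 260 + 47
= 307 mOsm/kg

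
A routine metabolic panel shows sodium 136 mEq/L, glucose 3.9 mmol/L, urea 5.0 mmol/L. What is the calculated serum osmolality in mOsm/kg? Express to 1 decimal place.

Calculated osmolality = 2·Na + glucose + urea
= 2·136 + 3.9 + 5
= 272 + 3.90 + 5
= 280.9 mOsm/kg

280.9 mOsm/kg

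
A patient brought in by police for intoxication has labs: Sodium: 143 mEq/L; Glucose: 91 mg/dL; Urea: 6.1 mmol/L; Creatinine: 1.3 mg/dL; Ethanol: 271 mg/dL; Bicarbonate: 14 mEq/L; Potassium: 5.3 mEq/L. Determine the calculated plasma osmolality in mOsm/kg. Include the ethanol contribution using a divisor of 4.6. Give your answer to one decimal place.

356.1 mOsm/kg

Calculated osmolality = 2·Na + glucose/18 + urea + ethanol/4.6
= 2·143 + 91/18 + 6.1 + 271/4.6
= 286 + 5.06 + 6.10 + 58.91
= 356.07 mOsm/kg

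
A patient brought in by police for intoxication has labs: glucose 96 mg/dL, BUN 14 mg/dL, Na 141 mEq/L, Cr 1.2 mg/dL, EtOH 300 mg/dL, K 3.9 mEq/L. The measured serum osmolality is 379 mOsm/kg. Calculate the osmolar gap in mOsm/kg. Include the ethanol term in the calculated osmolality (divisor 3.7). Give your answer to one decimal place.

5.6 mOsm/kg

Calculated osmolality = 2·Na + glucose/18 + BUN/2.8 + ethanol/3.7
= 2·141 + 96/18 + 14/2.8 + 300/3.7
= 282 + 5.33 + 5 + 81.08
= 373.41 mOsm/kg ≈ 373.4 mOsm/kg
Osmolar gap = measured − calculated = 379 − 373.4 = 5.6 mOsm/kg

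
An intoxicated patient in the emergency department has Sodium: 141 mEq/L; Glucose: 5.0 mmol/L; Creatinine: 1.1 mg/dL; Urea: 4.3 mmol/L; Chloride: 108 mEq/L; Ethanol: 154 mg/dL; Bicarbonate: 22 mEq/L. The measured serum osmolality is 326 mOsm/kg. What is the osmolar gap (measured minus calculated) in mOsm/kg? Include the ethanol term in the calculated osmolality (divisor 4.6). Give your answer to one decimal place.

Calculated osmolality = 2·Na + glucose + urea + ethanol/4.6
= 2·141 + 5 + 4.3 + 154/4.6
= 282 + 5 + 4.30 + 33.48
= 324.78 mOsm/kg ≈ 324.8 mOsm/kg
Osmolar gap = measured − calculated = 326 − 324.8 = 1.2 mOsm/kg

1.2 mOsm/kg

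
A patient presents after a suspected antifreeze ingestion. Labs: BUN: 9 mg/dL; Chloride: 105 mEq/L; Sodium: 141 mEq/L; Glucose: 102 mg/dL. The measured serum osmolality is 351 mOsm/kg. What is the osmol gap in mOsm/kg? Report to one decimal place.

Calculated osmolality = 2·Na + glucose/18 + BUN/2.8
= 2·141 + 102/18 + 9/2.8
= 282 + 5.67 + 3.21
= 290.88 mOsm/kg ≈ 290.9 mOsm/kg
Osmolar gap = measured − calculated = 351 − 290.9 = 60.1 mOsm/kg

60.1 mOsm/kg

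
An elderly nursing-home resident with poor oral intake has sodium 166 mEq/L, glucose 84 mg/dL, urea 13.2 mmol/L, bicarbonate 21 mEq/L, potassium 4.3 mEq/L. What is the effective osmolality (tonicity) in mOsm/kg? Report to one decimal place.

Effective osmolality excludes urea (freely permeant across cell membranes):
2·Na + glucose/18
= 2·166 + 84/18
= 332 + 4.67
= 336.67 mOsm/kg

336.7 mOsm/kg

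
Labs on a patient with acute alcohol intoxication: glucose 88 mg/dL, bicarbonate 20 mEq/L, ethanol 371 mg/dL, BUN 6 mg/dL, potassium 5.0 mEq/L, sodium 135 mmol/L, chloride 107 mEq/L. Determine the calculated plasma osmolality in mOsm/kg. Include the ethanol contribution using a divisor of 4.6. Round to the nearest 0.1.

Calculated osmolality = 2·Na + glucose/18 + BUN/2.8 + ethanol/4.6
= 2·135 + 88/18 + 6/2.8 + 371/4.6
= 270 + 4.89 + 2.14 + 80.65
= 357.68 mOsm/kg

357.7 mOsm/kg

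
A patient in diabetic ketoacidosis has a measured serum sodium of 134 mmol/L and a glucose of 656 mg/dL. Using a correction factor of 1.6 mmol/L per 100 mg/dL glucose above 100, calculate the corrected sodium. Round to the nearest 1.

143 mmol/L

Corrected Na = measured Na + 1.6 · (glucose − 100)/100
= 134 + 1.6 · (656 − 100)/100
= 134 + 8.9
= 142.9 mmol/L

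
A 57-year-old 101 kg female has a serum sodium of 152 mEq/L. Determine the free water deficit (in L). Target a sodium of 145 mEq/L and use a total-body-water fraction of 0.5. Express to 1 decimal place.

TBW = 0.5 · 101 = 50.5 L
Free water deficit = TBW · (Na/145 − 1)
= 50.5 · (152/145 − 1)
= 50.5 · 0.0483
= 2.44 L

2.4 L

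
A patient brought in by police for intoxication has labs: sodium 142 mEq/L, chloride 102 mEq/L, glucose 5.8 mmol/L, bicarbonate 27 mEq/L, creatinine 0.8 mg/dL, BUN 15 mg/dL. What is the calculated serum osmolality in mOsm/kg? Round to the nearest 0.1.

295.2 mOsm/kg

Calculated osmolality = 2·Na + glucose + BUN/2.8
= 2·142 + 5.8 + 15/2.8
= 284 + 5.80 + 5.36
= 295.16 mOsm/kg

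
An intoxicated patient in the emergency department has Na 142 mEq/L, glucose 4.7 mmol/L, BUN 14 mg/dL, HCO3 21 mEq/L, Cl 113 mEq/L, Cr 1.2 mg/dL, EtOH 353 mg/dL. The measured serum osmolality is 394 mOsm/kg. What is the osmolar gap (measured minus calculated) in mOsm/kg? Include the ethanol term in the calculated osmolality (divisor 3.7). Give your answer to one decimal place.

Calculated osmolality = 2·Na + glucose + BUN/2.8 + ethanol/3.7
= 2·142 + 4.7 + 14/2.8 + 353/3.7
= 284 + 4.70 + 5 + 95.41
= 389.11 mOsm/kg ≈ 389.1 mOsm/kg
Osmolar gap = measured − calculated = 394 − 389.1 = 4.9 mOsm/kg

4.9 mOsm/kg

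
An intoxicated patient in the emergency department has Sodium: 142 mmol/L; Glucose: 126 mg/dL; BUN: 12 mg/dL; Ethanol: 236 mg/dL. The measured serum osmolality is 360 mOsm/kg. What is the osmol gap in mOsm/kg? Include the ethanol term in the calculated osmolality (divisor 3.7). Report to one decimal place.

0.9 mOsm/kg

Calculated osmolality = 2·Na + glucose/18 + BUN/2.8 + ethanol/3.7
= 2·142 + 126/18 + 12/2.8 + 236/3.7
= 284 + 7 + 4.29 + 63.78
= 359.07 mOsm/kg ≈ 359.1 mOsm/kg
Osmolar gap = measured − calculated = 360 − 359.1 = 0.9 mOsm/kg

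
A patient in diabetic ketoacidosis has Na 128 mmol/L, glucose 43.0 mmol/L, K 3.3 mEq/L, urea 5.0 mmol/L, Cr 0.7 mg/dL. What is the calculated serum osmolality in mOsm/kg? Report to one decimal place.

304.0 mOsm/kg

Calculated osmolality = 2·Na + glucose + urea
= 2·128 + 43 + 5
= 256 + 43 + 5
= 304 mOsm/kg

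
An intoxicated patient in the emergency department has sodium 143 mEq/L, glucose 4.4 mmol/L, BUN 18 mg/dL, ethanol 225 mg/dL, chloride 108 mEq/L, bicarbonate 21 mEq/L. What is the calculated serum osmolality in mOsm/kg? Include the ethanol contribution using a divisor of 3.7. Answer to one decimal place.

Calculated osmolality = 2·Na + glucose + BUN/2.8 + ethanol/3.7
= 2·143 + 4.4 + 18/2.8 + 225/3.7
= 286 + 4.40 + 6.43 + 60.81
= 357.64 mOsm/kg

357.6 mOsm/kg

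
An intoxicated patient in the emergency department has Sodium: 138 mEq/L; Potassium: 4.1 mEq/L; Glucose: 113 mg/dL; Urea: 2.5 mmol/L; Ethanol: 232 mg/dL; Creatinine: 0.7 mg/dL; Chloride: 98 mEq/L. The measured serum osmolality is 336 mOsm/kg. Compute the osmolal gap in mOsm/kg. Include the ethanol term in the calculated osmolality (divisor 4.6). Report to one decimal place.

0.8 mOsm/kg

Calculated osmolality = 2·Na + glucose/18 + urea + ethanol/4.6
= 2·138 + 113/18 + 2.5 + 232/4.6
= 276 + 6.28 + 2.50 + 50.43
= 335.21 mOsm/kg ≈ 335.2 mOsm/kg
Osmolar gap = measured − calculated = 336 − 335.2 = 0.8 mOsm/kg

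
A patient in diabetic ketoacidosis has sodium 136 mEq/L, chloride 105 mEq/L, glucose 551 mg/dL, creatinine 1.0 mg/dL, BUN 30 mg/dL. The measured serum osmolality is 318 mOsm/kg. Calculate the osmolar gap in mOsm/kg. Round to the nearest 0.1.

4.7 mOsm/kg

Calculated osmolality = 2·Na + glucose/18 + BUN/2.8
= 2·136 + 551/18 + 30/2.8
= 272 + 30.61 + 10.71
= 313.32 mOsm/kg ≈ 313.3 mOsm/kg
Osmolar gap = measured − calculated = 318 − 313.3 = 4.7 mOsm/kg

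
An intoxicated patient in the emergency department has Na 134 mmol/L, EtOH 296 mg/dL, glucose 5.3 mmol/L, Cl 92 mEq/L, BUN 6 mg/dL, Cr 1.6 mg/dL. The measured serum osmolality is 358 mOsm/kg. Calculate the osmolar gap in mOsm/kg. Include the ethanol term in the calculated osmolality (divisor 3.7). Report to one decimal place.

2.6 mOsm/kg

Calculated osmolality = 2·Na + glucose + BUN/2.8 + ethanol/3.7
= 2·134 + 5.3 + 6/2.8 + 296/3.7
= 268 + 5.30 + 2.14 + 80
= 355.44 mOsm/kg ≈ 355.4 mOsm/kg
Osmolar gap = measured − calculated = 358 − 355.4 = 2.6 mOsm/kg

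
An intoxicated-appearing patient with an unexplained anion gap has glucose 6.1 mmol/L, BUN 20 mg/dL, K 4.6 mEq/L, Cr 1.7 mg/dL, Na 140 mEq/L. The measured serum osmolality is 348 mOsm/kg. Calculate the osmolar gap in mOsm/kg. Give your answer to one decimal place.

Calculated osmolality = 2·Na + glucose + BUN/2.8
= 2·140 + 6.1 + 20/2.8
= 280 + 6.10 + 7.14
= 293.24 mOsm/kg ≈ 293.2 mOsm/kg
Osmolar gap = measured − calculated = 348 − 293.2 = 54.8 mOsm/kg

54.8 mOsm/kg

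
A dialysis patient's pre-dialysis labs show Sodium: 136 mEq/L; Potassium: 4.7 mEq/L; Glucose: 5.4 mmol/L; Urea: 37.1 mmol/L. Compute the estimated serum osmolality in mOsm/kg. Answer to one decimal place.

Calculated osmolality = 2·Na + glucose + urea
= 2·136 + 5.4 + 37.1
= 272 + 5.40 + 37.10
= 314.5 mOsm/kg

314.5 mOsm/kg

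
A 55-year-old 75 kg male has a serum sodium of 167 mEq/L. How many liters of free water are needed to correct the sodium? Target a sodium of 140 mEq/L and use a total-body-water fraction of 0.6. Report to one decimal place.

8.7 L

TBW = 0.6 · 75 = 45 L
Free water deficit = TBW · (Na/140 − 1)
= 45 · (167/140 − 1)
= 45 · 0.1929
= 8.68 L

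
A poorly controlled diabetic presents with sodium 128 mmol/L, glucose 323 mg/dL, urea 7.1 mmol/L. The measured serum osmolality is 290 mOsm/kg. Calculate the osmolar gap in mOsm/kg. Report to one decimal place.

9.0 mOsm/kg

Calculated osmolality = 2·Na + glucose/18 + urea
= 2·128 + 323/18 + 7.1
= 256 + 17.94 + 7.10
= 281.04 mOsm/kg ≈ 281.0 mOsm/kg
Osmolar gap = measured − calculated = 290 − 281.0 = 9.0 mOsm/kg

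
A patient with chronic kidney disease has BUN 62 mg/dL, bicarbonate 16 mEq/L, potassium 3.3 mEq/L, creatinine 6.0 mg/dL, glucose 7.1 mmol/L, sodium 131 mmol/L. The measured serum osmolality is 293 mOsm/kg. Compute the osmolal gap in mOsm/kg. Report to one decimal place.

Calculated osmolality = 2·Na + glucose + BUN/2.8
= 2·131 + 7.1 + 62/2.8
= 262 + 7.10 + 22.14
= 291.24 mOsm/kg ≈ 291.2 mOsm/kg
Osmolar gap = measured − calculated = 293 − 291.2 = 1.8 mOsm/kg

1.8 mOsm/kg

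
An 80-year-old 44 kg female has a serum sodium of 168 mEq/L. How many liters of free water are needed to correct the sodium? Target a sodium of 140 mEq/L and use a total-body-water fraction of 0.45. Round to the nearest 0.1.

4.0 L

TBW = 0.45 · 44 = 19.8 L
Free water deficit = TBW · (Na/140 − 1)
= 19.8 · (168/140 − 1)
= 19.8 · 0.2
= 3.96 L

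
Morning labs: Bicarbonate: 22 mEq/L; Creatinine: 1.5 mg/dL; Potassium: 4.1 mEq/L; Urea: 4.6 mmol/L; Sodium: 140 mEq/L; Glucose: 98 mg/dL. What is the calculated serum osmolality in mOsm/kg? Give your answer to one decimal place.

Calculated osmolality = 2·Na + glucose/18 + urea
= 2·140 + 98/18 + 4.6
= 280 + 5.44 + 4.60
= 290.04 mOsm/kg

290.0 mOsm/kg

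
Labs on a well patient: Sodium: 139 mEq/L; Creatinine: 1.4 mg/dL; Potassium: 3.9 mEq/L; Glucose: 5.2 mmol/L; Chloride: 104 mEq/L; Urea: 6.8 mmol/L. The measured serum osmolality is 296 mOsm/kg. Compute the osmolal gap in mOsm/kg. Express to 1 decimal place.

Calculated osmolality = 2·Na + glucose + urea
= 2·139 + 5.2 + 6.8
= 278 + 5.20 + 6.80
= 290 mOsm/kg ≈ 290.0 mOsm/kg
Osmolar gap = measured − calculated = 296 − 290.0 = 6.0 mOsm/kg

6.0 mOsm/kg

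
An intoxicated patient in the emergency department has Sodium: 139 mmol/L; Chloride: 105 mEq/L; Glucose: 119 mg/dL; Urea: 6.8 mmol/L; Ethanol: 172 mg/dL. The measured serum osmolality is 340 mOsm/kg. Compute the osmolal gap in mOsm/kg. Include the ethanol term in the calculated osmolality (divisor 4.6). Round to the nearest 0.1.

11.2 mOsm/kg

Calculated osmolality = 2·Na + glucose/18 + urea + ethanol/4.6
= 2·139 + 119/18 + 6.8 + 172/4.6
= 278 + 6.61 + 6.80 + 37.39
= 328.8 mOsm/kg ≈ 328.8 mOsm/kg
Osmolar gap = measured − calculated = 340 − 328.8 = 11.2 mOsm/kg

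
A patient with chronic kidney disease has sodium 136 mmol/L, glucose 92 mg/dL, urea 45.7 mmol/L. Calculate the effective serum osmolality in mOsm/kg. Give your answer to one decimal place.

Effective osmolality excludes urea (freely permeant across cell membranes):
2·Na + glucose/18
= 2·136 + 92/18
= 272 + 5.11
= 277.11 mOsm/kg

277.1 mOsm/kg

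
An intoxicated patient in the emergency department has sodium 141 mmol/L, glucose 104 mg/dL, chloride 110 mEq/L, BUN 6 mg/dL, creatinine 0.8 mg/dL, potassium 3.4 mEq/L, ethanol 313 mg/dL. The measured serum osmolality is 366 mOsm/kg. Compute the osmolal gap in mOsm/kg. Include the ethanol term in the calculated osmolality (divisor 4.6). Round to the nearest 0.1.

Calculated osmolality = 2·Na + glucose/18 + BUN/2.8 + ethanol/4.6
= 2·141 + 104/18 + 6/2.8 + 313/4.6
= 282 + 5.78 + 2.14 + 68.04
= 357.96 mOsm/kg ≈ 358.0 mOsm/kg
Osmolar gap = measured − calculated = 366 − 358.0 = 8.0 mOsm/kg

8.0 mOsm/kg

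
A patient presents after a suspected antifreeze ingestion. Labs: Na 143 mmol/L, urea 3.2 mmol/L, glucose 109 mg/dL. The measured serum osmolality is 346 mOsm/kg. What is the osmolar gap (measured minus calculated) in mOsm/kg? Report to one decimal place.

Calculated osmolality = 2·Na + glucose/18 + urea
= 2·143 + 109/18 + 3.2
= 286 + 6.06 + 3.20
= 295.26 mOsm/kg ≈ 295.3 mOsm/kg
Osmolar gap = measured − calculated = 346 − 295.3 = 50.7 mOsm/kg

50.7 mOsm/kg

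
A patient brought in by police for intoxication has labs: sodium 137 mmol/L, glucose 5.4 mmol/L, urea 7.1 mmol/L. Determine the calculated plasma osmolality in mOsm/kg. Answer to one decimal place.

286.5 mOsm/kg

Calculated osmolality = 2·Na + glucose + urea
= 2·137 + 5.4 + 7.1
= 274 + 5.40 + 7.10
= 286.5 mOsm/kg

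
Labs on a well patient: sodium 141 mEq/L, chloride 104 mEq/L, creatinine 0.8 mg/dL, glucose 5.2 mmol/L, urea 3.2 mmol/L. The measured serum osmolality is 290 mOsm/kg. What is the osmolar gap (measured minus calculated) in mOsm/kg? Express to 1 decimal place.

-0.4 mOsm/kg

Calculated osmolality = 2·Na + glucose + urea
= 2·141 + 5.2 + 3.2
= 282 + 5.20 + 3.20
= 290.4 mOsm/kg ≈ 290.4 mOsm/kg
Osmolar gap = measured − calculated = 290 − 290.4 = -0.4 mOsm/kg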